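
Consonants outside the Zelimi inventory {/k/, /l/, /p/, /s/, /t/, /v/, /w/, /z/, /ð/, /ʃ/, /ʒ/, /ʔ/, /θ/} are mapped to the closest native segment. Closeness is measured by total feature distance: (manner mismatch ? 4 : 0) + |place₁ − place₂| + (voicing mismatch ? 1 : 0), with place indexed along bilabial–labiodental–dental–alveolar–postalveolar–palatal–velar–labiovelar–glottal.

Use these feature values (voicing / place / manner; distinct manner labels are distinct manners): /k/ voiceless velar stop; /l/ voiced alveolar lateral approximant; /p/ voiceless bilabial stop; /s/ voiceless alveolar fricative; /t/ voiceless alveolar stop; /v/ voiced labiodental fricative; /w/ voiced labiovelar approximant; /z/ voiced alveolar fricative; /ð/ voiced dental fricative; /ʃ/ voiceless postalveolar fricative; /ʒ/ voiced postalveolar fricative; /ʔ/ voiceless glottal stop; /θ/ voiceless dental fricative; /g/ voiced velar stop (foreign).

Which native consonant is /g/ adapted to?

k

/k/ is closest: same manner (stop), place distance 0 (velar→velar), voicing differs (+1); total 1. Next closest is /ʔ/ at distance 3.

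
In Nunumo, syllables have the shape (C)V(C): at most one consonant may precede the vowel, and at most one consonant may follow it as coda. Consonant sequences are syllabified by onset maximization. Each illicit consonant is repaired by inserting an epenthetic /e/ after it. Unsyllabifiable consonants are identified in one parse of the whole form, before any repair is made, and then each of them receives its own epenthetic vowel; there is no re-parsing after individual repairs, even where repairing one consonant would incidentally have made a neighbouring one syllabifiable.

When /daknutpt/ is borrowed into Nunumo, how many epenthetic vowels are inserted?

The unsyllabifiable consonants are /p/, /t/; each receives one epenthetic vowel.

2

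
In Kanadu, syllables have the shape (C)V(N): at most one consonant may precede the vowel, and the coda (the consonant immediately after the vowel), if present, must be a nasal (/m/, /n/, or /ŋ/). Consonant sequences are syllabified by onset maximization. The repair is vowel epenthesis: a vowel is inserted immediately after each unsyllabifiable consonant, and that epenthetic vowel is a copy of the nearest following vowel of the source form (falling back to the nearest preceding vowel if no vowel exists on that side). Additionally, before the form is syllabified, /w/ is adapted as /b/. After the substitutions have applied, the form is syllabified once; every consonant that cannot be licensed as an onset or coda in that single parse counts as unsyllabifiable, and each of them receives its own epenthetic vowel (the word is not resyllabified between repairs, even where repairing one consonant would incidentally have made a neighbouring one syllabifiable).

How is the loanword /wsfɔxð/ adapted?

bɔsɔfɔxɔðɔ

Substitution: /w/ → /b/, giving /bsfɔxð/.
The consonants /b/, /s/, /x/, /ð/ cannot be parsed into a legal (C)V(N) syllable (only a nasal (/m/, /n/, or /ŋ/) is licensed in coda position; onsets are limited to one consonant).
Inserting the epenthetic vowel yields /b/ → /bɔ/, /s/ → /sɔ/, /x/ → /xɔ/, /ð/ → /ðɔ/.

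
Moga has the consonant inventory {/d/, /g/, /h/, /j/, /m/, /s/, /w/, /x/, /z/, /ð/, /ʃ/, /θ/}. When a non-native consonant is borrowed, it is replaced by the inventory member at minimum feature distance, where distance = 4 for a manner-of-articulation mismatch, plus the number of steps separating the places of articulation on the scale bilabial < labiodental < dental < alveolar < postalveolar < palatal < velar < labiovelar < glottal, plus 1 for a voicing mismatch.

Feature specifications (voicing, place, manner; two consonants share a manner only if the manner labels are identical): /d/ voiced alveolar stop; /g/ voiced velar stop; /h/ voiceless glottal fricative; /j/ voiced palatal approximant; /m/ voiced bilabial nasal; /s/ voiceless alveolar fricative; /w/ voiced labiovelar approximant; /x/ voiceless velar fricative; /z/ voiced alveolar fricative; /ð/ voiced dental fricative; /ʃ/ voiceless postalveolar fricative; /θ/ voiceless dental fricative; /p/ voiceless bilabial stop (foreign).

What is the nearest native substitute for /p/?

/d/ is closest: same manner (stop), place distance 3 (bilabial→alveolar), voicing differs (+1); total 4. Next closest is /m/ at distance 5.

d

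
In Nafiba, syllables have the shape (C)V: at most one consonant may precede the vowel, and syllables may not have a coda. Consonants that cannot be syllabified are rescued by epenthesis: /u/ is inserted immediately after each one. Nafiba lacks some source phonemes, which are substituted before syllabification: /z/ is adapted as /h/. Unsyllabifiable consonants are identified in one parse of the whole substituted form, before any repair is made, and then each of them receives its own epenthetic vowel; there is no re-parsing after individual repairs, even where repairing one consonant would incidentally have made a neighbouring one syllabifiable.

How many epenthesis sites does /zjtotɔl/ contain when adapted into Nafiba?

After substitution the input is /hjtotɔl/.
The unsyllabifiable consonants are /h/, /j/, /l/; each receives one epenthetic vowel.

3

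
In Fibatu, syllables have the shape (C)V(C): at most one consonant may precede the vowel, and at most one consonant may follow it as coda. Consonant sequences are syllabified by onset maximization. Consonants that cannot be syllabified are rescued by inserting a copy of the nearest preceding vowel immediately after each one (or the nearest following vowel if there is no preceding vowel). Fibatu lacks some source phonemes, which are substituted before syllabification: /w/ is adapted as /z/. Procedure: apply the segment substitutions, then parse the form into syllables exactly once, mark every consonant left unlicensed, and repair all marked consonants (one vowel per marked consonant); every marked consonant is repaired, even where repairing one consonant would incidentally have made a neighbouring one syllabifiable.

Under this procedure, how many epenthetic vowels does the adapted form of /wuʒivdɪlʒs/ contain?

After substitution the input is /zuʒivdɪlʒs/.
The unsyllabifiable consonants are /ʒ/, /s/; each receives one epenthetic vowel.

2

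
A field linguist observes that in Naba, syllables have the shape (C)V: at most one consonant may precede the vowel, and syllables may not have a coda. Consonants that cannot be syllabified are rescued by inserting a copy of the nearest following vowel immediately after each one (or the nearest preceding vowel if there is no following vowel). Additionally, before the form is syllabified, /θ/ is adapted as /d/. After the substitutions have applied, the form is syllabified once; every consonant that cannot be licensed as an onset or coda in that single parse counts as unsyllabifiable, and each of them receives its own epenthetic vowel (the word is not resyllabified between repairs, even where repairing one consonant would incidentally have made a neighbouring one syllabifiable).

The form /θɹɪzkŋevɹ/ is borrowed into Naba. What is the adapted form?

Substitution: /θ/ → /d/, giving /dɹɪzkŋevɹ/.
Syllabifying with onset maximization leaves /d/, /z/, /k/, /v/, /ɹ/ stranded (no codas are permitted; onsets are limited to one consonant).
Inserting the epenthetic vowel yields /d/ → /dɪ/, /z/ → /ze/, /k/ → /ke/, /v/ → /ve/, /ɹ/ → /ɹe/.

dɪɹɪzekeŋeveɹe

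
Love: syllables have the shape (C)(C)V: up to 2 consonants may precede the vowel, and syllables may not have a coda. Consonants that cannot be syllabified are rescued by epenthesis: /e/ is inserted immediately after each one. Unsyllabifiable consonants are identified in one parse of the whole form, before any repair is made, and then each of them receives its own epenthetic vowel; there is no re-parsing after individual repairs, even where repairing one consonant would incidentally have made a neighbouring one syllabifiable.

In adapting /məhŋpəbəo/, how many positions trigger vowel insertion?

The unsyllabifiable consonants are /h/; each receives one epenthetic vowel.

1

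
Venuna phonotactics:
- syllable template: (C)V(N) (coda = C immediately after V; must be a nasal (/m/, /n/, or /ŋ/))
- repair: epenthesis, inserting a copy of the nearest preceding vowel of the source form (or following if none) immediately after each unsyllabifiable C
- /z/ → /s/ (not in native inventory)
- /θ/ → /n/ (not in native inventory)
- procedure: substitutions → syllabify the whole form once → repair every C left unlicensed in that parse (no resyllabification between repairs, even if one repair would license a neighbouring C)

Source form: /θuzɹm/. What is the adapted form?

Substitution: /θ/ → /n/, /z/ → /s/, giving /nusɹm/.
The consonants /s/, /ɹ/, /m/ cannot be parsed into a legal (C)V(N) syllable (only a nasal (/m/, /n/, or /ŋ/) is licensed in coda position; onsets are limited to one consonant).
Inserting the epenthetic vowel yields /s/ → /su/, /ɹ/ → /ɹu/, /m/ → /mu/.

nusuɹumu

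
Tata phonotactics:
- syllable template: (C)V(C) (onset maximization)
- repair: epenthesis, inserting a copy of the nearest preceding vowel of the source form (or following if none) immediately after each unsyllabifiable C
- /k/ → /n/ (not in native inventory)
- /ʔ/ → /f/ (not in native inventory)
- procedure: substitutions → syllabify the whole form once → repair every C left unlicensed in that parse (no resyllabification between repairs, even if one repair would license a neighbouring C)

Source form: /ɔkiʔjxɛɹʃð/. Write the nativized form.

Substitution: /k/ → /n/, /ʔ/ → /f/, giving /ɔnifjxɛɹʃð/.
Syllabifying with onset maximization leaves /j/, /ʃ/, /ð/ stranded (at most one coda consonant is licensed; onsets are limited to one consonant).
Inserting the epenthetic vowel yields /j/ → /ji/, /ʃ/ → /ʃɛ/, /ð/ → /ðɛ/.

ɔnifjixɛɹʃɛðɛ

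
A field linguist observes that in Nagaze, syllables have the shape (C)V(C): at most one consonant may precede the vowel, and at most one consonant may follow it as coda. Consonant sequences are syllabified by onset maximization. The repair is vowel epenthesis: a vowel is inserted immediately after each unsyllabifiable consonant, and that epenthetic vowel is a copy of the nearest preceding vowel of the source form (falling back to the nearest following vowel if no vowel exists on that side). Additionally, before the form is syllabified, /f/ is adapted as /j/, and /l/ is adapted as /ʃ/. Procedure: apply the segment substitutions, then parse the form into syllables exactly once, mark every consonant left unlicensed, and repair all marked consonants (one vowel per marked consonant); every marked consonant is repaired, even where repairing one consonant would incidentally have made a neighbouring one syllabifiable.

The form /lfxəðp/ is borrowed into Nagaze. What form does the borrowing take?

Substitution: /l/ → /ʃ/, /f/ → /j/, giving /ʃjxəðp/.
The consonants /ʃ/, /j/, /p/ cannot be parsed into a legal (C)V(C) syllable (at most one coda consonant is licensed; onsets are limited to one consonant).
Epenthesis after each stranded consonant: /ʃ/ → /ʃə/, /j/ → /jə/, /p/ → /pə/.

ʃəjəxəðpə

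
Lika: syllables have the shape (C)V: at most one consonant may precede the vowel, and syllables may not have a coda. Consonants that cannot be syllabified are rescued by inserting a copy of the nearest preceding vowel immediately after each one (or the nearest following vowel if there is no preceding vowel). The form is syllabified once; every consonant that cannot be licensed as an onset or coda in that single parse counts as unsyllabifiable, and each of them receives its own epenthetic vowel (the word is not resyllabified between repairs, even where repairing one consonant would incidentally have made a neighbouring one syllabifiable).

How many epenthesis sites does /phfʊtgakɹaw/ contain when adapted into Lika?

5

The unsyllabifiable consonants are /p/, /h/, /t/, /k/, /w/; each receives one epenthetic vowel.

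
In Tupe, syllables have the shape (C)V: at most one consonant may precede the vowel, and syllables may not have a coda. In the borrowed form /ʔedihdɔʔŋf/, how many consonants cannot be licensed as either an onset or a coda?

Syllabifying with onset maximization leaves /h/, /ʔ/, /ŋ/, /f/ stranded (no codas are permitted; onsets are limited to one consonant).

4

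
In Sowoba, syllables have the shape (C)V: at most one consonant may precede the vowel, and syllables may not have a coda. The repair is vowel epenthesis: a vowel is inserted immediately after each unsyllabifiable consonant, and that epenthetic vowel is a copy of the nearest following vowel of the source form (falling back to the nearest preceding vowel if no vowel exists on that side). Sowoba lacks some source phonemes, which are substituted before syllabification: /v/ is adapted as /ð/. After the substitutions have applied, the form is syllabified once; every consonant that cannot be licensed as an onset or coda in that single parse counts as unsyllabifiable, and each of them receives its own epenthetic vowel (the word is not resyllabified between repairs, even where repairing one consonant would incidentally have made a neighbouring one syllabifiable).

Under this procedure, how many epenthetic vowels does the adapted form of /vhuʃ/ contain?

After substitution the input is /ðhuʃ/.
The unsyllabifiable consonants are /ð/, /ʃ/; each receives one epenthetic vowel.

2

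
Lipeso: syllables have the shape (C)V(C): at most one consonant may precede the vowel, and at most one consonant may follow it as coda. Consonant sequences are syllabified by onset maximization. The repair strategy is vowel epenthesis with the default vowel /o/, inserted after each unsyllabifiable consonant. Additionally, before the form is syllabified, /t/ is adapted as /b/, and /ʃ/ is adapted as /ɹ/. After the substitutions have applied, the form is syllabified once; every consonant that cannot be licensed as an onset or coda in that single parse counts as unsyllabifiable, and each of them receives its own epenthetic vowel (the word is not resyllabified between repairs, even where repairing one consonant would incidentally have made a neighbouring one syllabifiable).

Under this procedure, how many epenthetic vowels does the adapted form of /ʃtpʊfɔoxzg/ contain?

4

After substitution the input is /ɹbpʊfɔoxzg/.
The unsyllabifiable consonants are /ɹ/, /b/, /z/, /g/; each receives one epenthetic vowel.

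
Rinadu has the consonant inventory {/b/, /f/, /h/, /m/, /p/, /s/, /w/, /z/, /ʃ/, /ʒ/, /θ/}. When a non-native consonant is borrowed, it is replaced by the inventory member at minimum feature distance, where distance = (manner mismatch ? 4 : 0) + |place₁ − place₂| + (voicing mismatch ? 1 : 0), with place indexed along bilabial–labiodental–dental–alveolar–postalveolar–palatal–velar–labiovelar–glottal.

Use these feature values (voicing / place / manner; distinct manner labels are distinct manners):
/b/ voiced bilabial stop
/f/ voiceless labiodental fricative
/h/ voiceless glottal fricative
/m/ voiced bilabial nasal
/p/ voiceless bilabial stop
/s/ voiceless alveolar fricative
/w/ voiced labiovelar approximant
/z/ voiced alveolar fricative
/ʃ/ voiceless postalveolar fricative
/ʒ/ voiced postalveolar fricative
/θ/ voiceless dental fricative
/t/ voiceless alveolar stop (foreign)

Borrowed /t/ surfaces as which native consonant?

/p/ is closest: same manner (stop), place distance 3 (alveolar→bilabial), same voicing; total 3. Next closest is /b/ at distance 4.

p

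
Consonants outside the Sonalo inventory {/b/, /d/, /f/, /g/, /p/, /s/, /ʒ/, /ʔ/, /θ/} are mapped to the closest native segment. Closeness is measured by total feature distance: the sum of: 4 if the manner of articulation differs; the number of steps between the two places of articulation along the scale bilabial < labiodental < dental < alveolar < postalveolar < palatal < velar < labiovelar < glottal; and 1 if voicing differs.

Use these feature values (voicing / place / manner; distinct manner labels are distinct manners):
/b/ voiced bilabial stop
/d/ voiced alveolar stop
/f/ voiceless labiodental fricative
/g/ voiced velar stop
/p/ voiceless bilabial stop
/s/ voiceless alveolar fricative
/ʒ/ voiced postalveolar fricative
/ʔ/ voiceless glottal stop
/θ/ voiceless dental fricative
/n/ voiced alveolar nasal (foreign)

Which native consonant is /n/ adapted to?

/d/ is closest: manner differs (nasal→stop, +4), place distance 0 (alveolar→alveolar), same voicing; total 4. Next closest is /s/ at distance 5.

d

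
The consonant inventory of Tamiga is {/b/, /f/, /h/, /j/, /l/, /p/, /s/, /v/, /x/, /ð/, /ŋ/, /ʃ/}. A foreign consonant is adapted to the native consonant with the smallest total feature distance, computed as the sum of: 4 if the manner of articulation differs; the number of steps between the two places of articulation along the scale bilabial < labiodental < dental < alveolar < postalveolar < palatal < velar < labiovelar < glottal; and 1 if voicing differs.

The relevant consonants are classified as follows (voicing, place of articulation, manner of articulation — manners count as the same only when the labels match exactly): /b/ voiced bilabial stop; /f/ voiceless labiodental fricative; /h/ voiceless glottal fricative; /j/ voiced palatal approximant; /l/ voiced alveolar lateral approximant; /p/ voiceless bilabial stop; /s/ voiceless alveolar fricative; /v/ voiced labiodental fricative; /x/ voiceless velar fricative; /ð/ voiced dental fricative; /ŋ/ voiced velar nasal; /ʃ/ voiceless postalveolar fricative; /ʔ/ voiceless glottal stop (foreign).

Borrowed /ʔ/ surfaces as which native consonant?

/h/ is closest: manner differs (stop→fricative, +4), place distance 0 (glottal→glottal), same voicing; total 4. Next closest is /x/ at distance 6.

h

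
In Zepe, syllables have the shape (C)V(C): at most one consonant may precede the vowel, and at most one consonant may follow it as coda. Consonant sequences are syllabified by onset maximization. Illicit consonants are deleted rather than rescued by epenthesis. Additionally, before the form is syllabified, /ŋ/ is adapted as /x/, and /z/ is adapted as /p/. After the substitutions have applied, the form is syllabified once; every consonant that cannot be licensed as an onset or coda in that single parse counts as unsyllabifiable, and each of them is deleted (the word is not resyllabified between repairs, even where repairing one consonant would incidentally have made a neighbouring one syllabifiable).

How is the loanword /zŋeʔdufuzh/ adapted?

xeʔdufup

Substitution: /z/ → /p/, /ŋ/ → /x/, giving /pxeʔdufuph/.
The consonants /p/, /h/ cannot be parsed into a legal (C)V(C) syllable (at most one coda consonant is licensed; onsets are limited to one consonant).
Each unlicensed consonant is deleted: /p/, /h/.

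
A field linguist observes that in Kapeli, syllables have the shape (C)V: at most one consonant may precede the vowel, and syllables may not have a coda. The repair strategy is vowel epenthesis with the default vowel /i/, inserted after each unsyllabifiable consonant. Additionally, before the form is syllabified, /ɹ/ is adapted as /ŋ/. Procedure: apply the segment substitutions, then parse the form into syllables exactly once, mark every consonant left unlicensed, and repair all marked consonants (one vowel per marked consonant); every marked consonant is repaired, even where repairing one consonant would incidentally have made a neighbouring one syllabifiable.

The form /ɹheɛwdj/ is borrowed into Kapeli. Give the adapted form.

ŋiheɛwidiji

Substitution: /ɹ/ → /ŋ/, giving /ŋheɛwdj/.
The consonants /ŋ/, /w/, /d/, /j/ cannot be parsed into a legal (C)V syllable (no codas are permitted; onsets are limited to one consonant).
Each unlicensed consonant becomes the onset of a new syllable: /ŋ/ → /ŋi/, /w/ → /wi/, /d/ → /di/, /j/ → /ji/.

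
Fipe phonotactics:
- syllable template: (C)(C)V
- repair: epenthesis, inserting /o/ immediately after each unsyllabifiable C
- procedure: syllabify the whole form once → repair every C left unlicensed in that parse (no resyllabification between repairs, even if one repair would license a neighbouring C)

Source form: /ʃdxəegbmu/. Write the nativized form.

ʃodxəegobmu

Under (C)(C)V, the unsyllabifiable consonants are /ʃ/, /g/ (no codas are permitted; onsets may contain at most 2 consonants).
Each unlicensed consonant becomes the onset of a new syllable: /ʃ/ → /ʃo/, /g/ → /go/.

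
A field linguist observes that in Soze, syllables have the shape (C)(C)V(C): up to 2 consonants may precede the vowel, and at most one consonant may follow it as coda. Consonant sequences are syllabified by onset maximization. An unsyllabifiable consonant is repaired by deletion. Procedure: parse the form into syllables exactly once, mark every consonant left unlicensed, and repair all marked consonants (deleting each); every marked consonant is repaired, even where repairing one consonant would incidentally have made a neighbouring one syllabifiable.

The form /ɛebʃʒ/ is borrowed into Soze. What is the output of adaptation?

ɛeb

Under (C)(C)V(C), the unsyllabifiable consonants are /ʃ/, /ʒ/ (at most one coda consonant is licensed; onsets may contain at most 2 consonants).
Deletion applies to /ʃ/, /ʒ/.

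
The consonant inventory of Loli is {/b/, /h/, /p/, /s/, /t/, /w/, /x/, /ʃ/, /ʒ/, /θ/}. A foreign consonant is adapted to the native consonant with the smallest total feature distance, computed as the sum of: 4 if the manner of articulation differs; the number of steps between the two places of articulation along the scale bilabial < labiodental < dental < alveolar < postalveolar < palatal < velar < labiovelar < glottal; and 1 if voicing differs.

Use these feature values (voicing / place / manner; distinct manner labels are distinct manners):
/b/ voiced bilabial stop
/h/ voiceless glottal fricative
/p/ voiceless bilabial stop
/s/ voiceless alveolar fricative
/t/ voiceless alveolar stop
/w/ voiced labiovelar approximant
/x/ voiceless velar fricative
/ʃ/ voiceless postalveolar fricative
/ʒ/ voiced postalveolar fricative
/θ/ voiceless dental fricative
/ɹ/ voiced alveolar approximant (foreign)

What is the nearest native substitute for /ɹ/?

w

/w/ is closest: same manner (approximant), place distance 4 (alveolar→labiovelar), same voicing; total 4. Next closest is /s/ at distance 5.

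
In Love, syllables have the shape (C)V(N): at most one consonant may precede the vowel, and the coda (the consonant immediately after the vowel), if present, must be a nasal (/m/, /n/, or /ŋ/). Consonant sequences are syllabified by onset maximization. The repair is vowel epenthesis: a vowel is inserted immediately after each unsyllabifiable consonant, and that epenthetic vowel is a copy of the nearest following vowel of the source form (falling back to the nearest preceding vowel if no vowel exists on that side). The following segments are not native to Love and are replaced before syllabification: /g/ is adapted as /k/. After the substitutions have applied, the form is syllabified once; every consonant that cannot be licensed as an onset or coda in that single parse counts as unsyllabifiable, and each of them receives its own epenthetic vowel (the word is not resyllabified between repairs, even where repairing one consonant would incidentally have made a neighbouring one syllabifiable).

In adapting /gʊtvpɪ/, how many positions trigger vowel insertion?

2

After substitution the input is /kʊtvpɪ/.
The unsyllabifiable consonants are /t/, /v/; each receives one epenthetic vowel.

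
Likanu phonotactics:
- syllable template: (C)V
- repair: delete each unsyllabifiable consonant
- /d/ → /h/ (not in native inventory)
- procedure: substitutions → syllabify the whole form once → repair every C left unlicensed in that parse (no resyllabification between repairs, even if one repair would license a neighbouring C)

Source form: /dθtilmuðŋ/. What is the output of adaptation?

Substitution: /d/ → /h/, giving /hθtilmuðŋ/.
The consonants /h/, /θ/, /l/, /ð/, /ŋ/ cannot be parsed into a legal (C)V syllable (no codas are permitted; onsets are limited to one consonant).
Each unlicensed consonant is deleted: /h/, /θ/, /l/, /ð/, /ŋ/.

timu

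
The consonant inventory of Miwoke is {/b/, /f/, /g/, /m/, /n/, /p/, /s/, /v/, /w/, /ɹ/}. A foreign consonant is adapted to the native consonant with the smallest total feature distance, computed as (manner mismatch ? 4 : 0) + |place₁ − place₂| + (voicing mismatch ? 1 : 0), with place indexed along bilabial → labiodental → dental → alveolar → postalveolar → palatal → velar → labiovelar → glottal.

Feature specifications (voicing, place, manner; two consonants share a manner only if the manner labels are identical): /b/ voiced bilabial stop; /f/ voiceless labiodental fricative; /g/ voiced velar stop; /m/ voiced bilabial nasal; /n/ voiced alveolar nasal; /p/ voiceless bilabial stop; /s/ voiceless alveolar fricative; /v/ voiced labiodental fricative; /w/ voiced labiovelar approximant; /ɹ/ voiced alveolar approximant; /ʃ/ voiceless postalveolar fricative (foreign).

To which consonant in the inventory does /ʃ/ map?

/s/ is closest: same manner (fricative), place distance 1 (postalveolar→alveolar), same voicing; total 1. Next closest is /f/ at distance 3.

s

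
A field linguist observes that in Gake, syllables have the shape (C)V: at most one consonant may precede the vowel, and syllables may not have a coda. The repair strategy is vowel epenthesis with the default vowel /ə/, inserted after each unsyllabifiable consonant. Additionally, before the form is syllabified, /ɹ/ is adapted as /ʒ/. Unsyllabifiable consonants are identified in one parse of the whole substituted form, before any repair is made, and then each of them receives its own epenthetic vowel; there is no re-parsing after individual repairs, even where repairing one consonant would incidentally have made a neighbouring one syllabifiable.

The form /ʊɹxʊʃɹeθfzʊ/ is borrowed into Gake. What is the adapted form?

Substitution: /ɹ/ → /ʒ/, giving /ʊʒxʊʃʒeθfzʊ/.
The consonants /ʒ/, /ʃ/, /θ/, /f/ cannot be parsed into a legal (C)V syllable (no codas are permitted; onsets are limited to one consonant).
Each unlicensed consonant becomes the onset of a new syllable: /ʒ/ → /ʒə/, /ʃ/ → /ʃə/, /θ/ → /θə/, /f/ → /fə/.

ʊʒəxʊʃəʒeθəfəzʊ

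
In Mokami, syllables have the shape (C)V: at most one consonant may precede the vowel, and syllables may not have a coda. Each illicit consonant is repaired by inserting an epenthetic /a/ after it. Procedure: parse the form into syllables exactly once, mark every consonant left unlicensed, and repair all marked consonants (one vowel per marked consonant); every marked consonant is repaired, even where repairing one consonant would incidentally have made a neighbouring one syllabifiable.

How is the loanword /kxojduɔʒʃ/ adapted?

Syllabifying with onset maximization leaves /k/, /j/, /ʒ/, /ʃ/ stranded (no codas are permitted; onsets are limited to one consonant).
Each unlicensed consonant becomes the onset of a new syllable: /k/ → /ka/, /j/ → /ja/, /ʒ/ → /ʒa/, /ʃ/ → /ʃa/.

kaxojaduɔʒaʃa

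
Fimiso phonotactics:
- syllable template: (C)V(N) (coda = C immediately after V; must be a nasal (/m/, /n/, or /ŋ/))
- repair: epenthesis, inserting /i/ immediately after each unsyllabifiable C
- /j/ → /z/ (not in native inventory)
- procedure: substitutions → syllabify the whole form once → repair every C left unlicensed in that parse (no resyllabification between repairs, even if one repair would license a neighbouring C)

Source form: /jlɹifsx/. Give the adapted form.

Substitution: /j/ → /z/, giving /zlɹifsx/.
Syllabifying with onset maximization leaves /z/, /l/, /f/, /s/, /x/ stranded (only a nasal (/m/, /n/, or /ŋ/) is licensed in coda position; onsets are limited to one consonant).
Inserting the epenthetic vowel yields /z/ → /zi/, /l/ → /li/, /f/ → /fi/, /s/ → /si/, /x/ → /xi/.

ziliɹifisixi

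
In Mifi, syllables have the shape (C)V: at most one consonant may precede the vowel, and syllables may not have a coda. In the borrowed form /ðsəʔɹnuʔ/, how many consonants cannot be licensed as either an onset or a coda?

The consonants /ð/, /ʔ/, /ɹ/, /ʔ/ cannot be parsed into a legal (C)V syllable (no codas are permitted; onsets are limited to one consonant).

4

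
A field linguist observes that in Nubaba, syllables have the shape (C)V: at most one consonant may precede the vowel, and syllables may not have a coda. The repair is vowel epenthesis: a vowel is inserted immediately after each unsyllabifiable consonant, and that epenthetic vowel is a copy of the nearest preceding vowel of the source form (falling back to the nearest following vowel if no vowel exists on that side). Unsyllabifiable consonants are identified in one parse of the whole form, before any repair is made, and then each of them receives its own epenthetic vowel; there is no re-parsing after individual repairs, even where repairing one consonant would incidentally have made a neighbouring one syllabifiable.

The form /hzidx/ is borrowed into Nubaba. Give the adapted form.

The consonants /h/, /d/, /x/ cannot be parsed into a legal (C)V syllable (no codas are permitted; onsets are limited to one consonant).
Each unlicensed consonant becomes the onset of a new syllable: /h/ → /hi/, /d/ → /di/, /x/ → /xi/.

hizidixi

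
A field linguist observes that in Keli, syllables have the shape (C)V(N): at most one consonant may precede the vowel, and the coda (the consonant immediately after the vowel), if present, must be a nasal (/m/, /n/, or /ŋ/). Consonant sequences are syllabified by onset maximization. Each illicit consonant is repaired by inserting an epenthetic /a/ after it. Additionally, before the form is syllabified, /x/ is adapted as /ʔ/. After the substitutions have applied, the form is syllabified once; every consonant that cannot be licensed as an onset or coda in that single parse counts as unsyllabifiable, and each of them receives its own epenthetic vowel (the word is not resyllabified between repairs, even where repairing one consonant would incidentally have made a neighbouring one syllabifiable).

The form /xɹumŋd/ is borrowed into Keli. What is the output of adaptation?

Substitution: /x/ → /ʔ/, giving /ʔɹumŋd/.
Under (C)V(N), the unsyllabifiable consonants are /ʔ/, /ŋ/, /d/ (only a nasal (/m/, /n/, or /ŋ/) is licensed in coda position; onsets are limited to one consonant).
Each unlicensed consonant becomes the onset of a new syllable: /ʔ/ → /ʔa/, /ŋ/ → /ŋa/, /d/ → /da/.

ʔaɹumŋada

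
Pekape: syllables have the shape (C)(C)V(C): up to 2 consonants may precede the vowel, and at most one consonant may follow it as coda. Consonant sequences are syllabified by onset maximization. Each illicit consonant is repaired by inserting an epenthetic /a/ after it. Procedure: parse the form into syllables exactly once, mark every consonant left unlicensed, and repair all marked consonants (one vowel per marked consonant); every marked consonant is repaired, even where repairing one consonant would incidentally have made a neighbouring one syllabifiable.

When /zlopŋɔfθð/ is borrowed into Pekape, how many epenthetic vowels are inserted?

2

The unsyllabifiable consonants are /θ/, /ð/; each receives one epenthetic vowel.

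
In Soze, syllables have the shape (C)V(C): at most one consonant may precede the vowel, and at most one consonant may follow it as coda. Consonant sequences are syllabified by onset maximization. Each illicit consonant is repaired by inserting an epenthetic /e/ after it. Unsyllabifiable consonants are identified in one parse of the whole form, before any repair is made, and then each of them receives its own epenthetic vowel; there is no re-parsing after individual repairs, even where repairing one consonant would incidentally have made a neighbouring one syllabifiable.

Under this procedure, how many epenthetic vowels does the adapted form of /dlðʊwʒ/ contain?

3

The unsyllabifiable consonants are /d/, /l/, /ʒ/; each receives one epenthetic vowel.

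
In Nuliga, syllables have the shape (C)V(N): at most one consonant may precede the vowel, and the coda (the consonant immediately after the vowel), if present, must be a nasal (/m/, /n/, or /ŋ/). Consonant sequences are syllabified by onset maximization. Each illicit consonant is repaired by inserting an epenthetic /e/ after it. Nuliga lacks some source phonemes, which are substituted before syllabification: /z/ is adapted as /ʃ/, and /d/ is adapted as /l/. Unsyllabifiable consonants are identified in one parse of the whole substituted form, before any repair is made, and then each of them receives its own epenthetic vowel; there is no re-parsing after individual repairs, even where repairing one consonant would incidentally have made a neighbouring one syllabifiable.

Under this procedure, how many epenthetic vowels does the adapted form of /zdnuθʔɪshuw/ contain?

5

After substitution the input is /ʃlnuθʔɪshuw/.
The unsyllabifiable consonants are /ʃ/, /l/, /θ/, /s/, /w/; each receives one epenthetic vowel.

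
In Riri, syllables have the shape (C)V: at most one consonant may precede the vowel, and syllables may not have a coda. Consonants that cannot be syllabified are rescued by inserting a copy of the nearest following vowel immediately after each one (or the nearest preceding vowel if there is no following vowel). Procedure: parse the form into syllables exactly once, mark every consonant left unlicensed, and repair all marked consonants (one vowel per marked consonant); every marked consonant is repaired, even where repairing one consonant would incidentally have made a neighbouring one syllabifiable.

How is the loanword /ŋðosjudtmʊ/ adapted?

ŋoðosujudʊtʊmʊ

Syllabifying with onset maximization leaves /ŋ/, /s/, /d/, /t/ stranded (no codas are permitted; onsets are limited to one consonant).
Each unlicensed consonant becomes the onset of a new syllable: /ŋ/ → /ŋo/, /s/ → /su/, /d/ → /dʊ/, /t/ → /tʊ/.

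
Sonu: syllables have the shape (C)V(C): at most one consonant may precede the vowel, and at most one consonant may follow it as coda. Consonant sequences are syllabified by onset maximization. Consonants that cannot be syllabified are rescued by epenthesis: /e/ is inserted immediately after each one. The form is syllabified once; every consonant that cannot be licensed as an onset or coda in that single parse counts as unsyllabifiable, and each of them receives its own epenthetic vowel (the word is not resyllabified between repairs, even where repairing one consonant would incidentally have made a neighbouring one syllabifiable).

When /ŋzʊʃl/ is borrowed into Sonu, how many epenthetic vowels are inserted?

2

The unsyllabifiable consonants are /ŋ/, /l/; each receives one epenthetic vowel.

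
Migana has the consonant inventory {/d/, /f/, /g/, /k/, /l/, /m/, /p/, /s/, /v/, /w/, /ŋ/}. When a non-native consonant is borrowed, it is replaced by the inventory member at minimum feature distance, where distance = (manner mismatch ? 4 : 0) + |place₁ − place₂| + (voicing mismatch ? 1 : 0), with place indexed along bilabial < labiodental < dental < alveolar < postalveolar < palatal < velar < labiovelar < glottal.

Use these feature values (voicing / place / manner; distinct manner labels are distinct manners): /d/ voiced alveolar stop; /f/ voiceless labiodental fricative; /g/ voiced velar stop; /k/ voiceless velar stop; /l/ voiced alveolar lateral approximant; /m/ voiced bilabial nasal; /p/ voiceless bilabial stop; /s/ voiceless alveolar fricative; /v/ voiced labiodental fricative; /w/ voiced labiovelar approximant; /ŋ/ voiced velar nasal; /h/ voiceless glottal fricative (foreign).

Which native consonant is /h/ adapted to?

s

/s/ is closest: same manner (fricative), place distance 5 (glottal→alveolar), same voicing; total 5. Next closest is /k/ at distance 6.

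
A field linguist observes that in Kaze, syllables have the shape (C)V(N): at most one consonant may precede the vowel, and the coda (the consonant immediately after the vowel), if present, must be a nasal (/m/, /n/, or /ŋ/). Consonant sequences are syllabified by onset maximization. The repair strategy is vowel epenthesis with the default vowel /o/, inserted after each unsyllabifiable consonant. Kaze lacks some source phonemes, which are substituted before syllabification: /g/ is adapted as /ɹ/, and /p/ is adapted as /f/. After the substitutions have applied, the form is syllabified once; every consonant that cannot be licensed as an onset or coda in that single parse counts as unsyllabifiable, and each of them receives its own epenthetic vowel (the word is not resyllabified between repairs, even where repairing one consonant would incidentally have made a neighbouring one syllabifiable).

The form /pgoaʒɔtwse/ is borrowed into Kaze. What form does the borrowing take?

Substitution: /p/ → /f/, /g/ → /ɹ/, giving /fɹoaʒɔtwse/.
Syllabifying with onset maximization leaves /f/, /t/, /w/ stranded (only a nasal (/m/, /n/, or /ŋ/) is licensed in coda position; onsets are limited to one consonant).
Epenthesis after each stranded consonant: /f/ → /fo/, /t/ → /to/, /w/ → /wo/.

foɹoaʒɔtowose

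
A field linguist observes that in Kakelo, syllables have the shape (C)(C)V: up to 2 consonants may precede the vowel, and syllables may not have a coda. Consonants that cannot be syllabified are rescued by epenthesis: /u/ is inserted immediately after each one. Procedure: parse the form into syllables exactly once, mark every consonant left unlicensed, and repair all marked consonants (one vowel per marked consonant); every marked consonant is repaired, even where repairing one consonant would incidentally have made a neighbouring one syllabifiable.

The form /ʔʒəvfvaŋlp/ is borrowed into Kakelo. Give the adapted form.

ʔʒəvufvaŋulupu

Under (C)(C)V, the unsyllabifiable consonants are /v/, /ŋ/, /l/, /p/ (no codas are permitted; onsets may contain at most 2 consonants).
Each unlicensed consonant becomes the onset of a new syllable: /v/ → /vu/, /ŋ/ → /ŋu/, /l/ → /lu/, /p/ → /pu/.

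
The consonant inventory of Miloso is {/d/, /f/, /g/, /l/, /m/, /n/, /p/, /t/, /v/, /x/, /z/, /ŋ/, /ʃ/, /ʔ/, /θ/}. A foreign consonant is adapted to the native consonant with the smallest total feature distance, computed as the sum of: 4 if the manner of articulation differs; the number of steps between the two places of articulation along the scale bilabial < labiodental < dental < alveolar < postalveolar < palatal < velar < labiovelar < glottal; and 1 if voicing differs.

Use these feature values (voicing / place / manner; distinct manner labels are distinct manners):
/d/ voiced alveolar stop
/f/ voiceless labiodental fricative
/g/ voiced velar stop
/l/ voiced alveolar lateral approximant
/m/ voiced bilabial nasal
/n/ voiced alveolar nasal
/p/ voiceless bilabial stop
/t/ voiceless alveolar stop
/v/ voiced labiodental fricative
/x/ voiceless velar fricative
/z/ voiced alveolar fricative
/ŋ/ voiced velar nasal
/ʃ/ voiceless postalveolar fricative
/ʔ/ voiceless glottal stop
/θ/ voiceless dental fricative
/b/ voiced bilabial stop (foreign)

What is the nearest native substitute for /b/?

/p/ is closest: same manner (stop), place distance 0 (bilabial→bilabial), voicing differs (+1); total 1. Next closest is /d/ at distance 3.

p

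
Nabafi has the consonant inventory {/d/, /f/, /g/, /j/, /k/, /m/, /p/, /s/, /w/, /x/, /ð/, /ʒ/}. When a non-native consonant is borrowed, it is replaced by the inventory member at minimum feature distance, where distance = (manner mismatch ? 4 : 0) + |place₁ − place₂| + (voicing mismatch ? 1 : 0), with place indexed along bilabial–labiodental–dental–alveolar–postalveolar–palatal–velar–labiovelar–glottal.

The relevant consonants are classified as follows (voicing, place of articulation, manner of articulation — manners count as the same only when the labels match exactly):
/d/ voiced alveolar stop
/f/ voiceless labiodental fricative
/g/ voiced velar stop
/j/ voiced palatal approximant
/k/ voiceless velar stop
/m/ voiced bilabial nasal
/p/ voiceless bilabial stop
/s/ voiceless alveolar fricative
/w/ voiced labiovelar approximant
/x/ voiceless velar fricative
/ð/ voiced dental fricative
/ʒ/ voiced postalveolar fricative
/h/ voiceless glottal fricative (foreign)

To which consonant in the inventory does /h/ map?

x

/x/ is closest: same manner (fricative), place distance 2 (glottal→velar), same voicing; total 2. Next closest is /s/ at distance 5.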